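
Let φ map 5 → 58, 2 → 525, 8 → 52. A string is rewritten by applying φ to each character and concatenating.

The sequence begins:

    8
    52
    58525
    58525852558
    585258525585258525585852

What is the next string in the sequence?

58525852558525852558585258525585258525585852585258525

φ(585258525585258525585852) expands symbol-by-symbol to 58 52 58 525 58 52 58 525 58 58 52 58 525 58 52 58 525 58 58 52 58 52 58 525; joining the 24 pieces gives the next term.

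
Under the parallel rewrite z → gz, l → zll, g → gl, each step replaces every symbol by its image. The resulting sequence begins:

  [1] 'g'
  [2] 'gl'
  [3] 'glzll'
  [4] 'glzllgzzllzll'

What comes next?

φ(glzllgzzllzll) expands symbol-by-symbol to gl zll gz zll zll gl gz gz zll zll gz zll zll; joining the 13 pieces gives the next term.

glzllgzzllzllglgzgzzllzllgzzllzll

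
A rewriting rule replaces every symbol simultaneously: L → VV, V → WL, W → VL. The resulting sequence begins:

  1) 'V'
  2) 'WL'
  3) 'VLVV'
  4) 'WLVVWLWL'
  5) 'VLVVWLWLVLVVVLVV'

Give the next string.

WLVVWLWLVLVVVLVVWLVVWLWLWLVVWLWL

φ(VLVVWLWLVLVVVLVV) expands symbol-by-symbol to WL VV WL WL VL VV VL VV WL VV WL WL WL VV WL WL; joining the 16 pieces gives the next term.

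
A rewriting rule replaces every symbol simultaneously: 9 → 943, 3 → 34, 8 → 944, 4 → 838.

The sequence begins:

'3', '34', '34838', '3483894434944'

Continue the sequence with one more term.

φ(3483894434944) expands symbol-by-symbol to 34 838 944 34 944 943 838 838 34 838 943 838 838; joining the 13 pieces gives the next term.

348389443494494383883834838943838838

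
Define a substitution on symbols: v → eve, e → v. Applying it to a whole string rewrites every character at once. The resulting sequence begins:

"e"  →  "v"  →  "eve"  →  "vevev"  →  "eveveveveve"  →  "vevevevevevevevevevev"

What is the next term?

eveveveveveveveveveveveveveveveveveveveveve

Applying the rule to each of the 21 symbols of vevevevevevevevevevev gives the pieces eve v eve v eve v eve v eve v eve v eve v eve v eve v eve v eve, which concatenate to the answer.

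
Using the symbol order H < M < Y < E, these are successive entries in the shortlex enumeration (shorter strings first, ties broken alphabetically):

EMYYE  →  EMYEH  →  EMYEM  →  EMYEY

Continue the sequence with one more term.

Find the rightmost character of EMYEY below E, bump it to the next letter, and reset everything to its right to H.

EMYEE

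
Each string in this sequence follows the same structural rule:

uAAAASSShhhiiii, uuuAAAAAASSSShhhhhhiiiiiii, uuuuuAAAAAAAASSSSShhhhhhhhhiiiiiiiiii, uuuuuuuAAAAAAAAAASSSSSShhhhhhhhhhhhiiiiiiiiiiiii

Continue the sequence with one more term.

Each string has the form u^{2n-1} A^{2n+2} S^{n+2} h^{3n} i^{3n+1} (n = 1, 2, …).
For the next term, n = 5, so the run lengths are 9, 12, 7, 15, 16.

uuuuuuuuuAAAAAAAAAAAASSSSSSShhhhhhhhhhhhhhhiiiiiiiiiiiiiiii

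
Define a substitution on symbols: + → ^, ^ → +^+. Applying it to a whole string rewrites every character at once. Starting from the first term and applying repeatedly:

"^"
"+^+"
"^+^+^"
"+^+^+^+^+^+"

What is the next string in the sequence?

^+^+^+^+^+^+^+^+^+^+^

Expanding +^+^+^+^+^+: +→^, ^→+^+, +→^, ^→+^+, +→^, ^→+^+, +→^, ^→+^+, +→^, ^→+^+, +→^. Concatenated: ^ +^+ ^ +^+ ^ +^+ ^ +^+ ^ +^+ ^.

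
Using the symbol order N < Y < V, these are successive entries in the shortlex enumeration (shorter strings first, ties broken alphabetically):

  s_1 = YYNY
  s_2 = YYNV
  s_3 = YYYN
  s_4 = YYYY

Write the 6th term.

Advancing 2 positions from YYYY through YYYY → YYYV reaches term 6.

YYVN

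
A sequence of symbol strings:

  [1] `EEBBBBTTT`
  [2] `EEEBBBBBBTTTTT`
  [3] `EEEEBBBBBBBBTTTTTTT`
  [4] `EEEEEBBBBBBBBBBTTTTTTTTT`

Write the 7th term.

EEEEEEEEBBBBBBBBBBBBBBBBTTTTTTTTTTTTTTT

Reading off run lengths: E runs 2, 3, 4, 5; B runs 4, 6, 8, 10; T runs 3, 5, 7, 9 — each is linear in n, where the shown terms are n = 2, 3, 4, 5.
Setting n = 8 gives 8, 16, 15 characters in each block.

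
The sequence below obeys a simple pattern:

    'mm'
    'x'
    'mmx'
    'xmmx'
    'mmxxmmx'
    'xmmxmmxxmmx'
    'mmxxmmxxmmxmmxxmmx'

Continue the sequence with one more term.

xmmxmmxxmmxmmxxmmxxmmxmmxxmmx

Each term (from the third on) is the two preceding terms concatenated in order: term 3 = mm·x = mmx.
The next term joins xmmxmmxxmmx and mmxxmmxxmmxmmxxmmx.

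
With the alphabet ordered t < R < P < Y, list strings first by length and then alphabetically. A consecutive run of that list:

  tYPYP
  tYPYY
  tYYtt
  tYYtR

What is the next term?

Find the rightmost character of tYYtR below Y, bump it to the next letter, and reset everything to its right to t.

tYYtP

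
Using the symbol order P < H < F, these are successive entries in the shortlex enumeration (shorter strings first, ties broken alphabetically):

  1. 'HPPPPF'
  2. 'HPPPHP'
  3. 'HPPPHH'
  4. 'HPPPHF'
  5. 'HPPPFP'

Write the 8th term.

Advancing 3 positions from HPPPFP through HPPPFP → HPPPFH → HPPPFF reaches term 8.

HPPHPP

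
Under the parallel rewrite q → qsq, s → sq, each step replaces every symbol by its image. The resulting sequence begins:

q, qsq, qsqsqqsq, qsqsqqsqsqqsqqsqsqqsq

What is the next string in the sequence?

Rewriting the 21 symbols of qsqsqqsqsqqsqqsqsqqsq one by one yields qsq sq qsq sq qsq qsq sq qsq sq qsq qsq sq qsq qsq sq qsq sq qsq qsq sq qsq; concatenated:

qsqsqqsqsqqsqqsqsqqsqsqqsqqsqsqqsqqsqsqqsqsqqsqqsqsqqsq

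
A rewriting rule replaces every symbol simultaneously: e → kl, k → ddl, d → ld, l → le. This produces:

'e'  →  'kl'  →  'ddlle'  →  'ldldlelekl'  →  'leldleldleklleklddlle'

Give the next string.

leklleldleklleldleklddlleleklddlleldldlelekl

φ(leldleldleklleklddlle) expands symbol-by-symbol to le kl le ld le kl le ld le kl ddl le le kl ddl le ld ld le le kl; joining the 21 pieces gives the next term.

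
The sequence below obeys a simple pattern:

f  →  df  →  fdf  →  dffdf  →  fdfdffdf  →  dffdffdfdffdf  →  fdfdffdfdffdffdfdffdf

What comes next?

This is a Fibonacci-style word recurrence s(k) = s(k−2)·s(k−1): e.g. f·df = fdf.
So term 8 is dffdffdfdffdf·fdfdffdfdffdffdfdffdf.

dffdffdfdffdffdfdffdfdffdffdfdffdf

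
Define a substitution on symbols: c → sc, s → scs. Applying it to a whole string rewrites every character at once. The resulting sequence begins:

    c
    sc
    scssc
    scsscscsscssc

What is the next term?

scsscscsscsscscsscscsscsscscsscssc

Replace each of the 13 characters of scsscscsscssc in place — scs sc scs scs sc scs sc scs scs sc scs scs sc — and concatenate.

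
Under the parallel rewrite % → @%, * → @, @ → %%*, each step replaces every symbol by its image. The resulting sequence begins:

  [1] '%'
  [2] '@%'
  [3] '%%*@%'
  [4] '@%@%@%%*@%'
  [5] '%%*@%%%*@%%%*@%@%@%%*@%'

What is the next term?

Rewriting the 23 symbols of %%*@%%%*@%%%*@%@%@%%*@% one by one yields @% @% @ %%* @% @% @% @ %%* @% @% @% @ %%* @% %%* @% %%* @% @% @ %%* @%; concatenated:

@%@%@%%*@%@%@%@%%*@%@%@%@%%*@%%%*@%%%*@%@%@%%*@%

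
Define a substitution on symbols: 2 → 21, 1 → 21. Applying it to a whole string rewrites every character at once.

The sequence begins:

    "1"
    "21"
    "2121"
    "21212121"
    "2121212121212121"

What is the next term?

φ(2121212121212121) expands symbol-by-symbol to 21 21 21 21 21 21 21 21 21 21 21 21 21 21 21 21; joining the 16 pieces gives the next term.

21212121212121212121212121212121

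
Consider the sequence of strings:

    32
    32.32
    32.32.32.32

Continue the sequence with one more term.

s(k+1) = s(k)·.·s(k) — each term doubles the last with '.' between the halves.
So the next term is two copies of 32.32.32.32 with '.' between the halves.

32.32.32.32.32.32.32.32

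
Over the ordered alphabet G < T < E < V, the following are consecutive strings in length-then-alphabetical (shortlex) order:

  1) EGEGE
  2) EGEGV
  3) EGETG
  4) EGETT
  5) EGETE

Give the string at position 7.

EGEEG

Advancing 2 positions from EGETE through EGETE → EGETV reaches term 7.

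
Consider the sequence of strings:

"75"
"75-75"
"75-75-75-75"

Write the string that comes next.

75-75-75-75-75-75-75-75

Every step duplicates the string with '-' between the halves.
One more doubling of 75-75-75-75 gives the answer.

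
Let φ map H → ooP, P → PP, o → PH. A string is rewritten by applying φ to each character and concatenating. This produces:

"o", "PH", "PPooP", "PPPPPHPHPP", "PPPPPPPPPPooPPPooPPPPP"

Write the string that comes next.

Applying the rule to each of the 22 symbols of PPPPPPPPPPooPPPooPPPPP gives the pieces PP PP PP PP PP PP PP PP PP PP PH PH PP PP PP PH PH PP PP PP PP PP, which concatenate to the answer.

PPPPPPPPPPPPPPPPPPPPPHPHPPPPPPPHPHPPPPPPPPPP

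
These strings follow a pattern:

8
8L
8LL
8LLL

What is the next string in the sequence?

The strings grow by a fixed suffix L each time.
Applying this once more to 8LLL:

8LLLL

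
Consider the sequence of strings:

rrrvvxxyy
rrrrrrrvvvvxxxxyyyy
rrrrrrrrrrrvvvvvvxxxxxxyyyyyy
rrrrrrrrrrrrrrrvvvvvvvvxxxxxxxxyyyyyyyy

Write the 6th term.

rrrrrrrrrrrrrrrrrrrrrrrvvvvvvvvvvvvxxxxxxxxxxxxyyyyyyyyyyyy

Reading off run lengths: r runs 3, 7, 11, 15; v runs 2, 4, 6, 8; x runs 2, 4, 6, 8; y runs 2, 4, 6, 8 — each is linear in n (n = 1, 2, …).
At n = 6 the blocks have lengths 23, 12, 12, 12.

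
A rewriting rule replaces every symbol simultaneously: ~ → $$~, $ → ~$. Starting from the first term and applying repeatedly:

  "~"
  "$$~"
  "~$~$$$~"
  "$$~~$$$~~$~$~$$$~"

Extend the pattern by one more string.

Applying the rule to each of the 17 symbols of $$~~$$$~~$~$~$$$~ gives the pieces ~$ ~$ $$~ $$~ ~$ ~$ ~$ $$~ $$~ ~$ $$~ ~$ $$~ ~$ ~$ ~$ $$~, which concatenate to the answer.

~$~$$$~$$~~$~$~$$$~$$~~$$$~~$$$~~$~$~$$$~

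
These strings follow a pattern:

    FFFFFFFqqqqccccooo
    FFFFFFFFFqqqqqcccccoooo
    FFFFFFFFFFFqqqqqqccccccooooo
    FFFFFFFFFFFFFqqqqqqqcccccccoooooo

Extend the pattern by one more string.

Each string has the form F^{2n+1} q^{n+1} c^{n+1} o^{n}, where the shown terms are n = 3, 4, 5, 6.
At n = 7 the blocks have lengths 15, 8, 8, 7.

FFFFFFFFFFFFFFFqqqqqqqqccccccccooooooo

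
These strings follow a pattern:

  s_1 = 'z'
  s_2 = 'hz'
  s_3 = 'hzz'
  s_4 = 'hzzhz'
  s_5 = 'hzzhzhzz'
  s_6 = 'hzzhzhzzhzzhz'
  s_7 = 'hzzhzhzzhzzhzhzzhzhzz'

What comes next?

From term 3 onward, concatenate the last term with the second-to-last: hz·z = hzz, hzz·hz = hzzhz, …
So term 8 is hzzhzhzzhzzhzhzzhzhzz·hzzhzhzzhzzhz.

hzzhzhzzhzzhzhzzhzhzzhzzhzhzzhzzhz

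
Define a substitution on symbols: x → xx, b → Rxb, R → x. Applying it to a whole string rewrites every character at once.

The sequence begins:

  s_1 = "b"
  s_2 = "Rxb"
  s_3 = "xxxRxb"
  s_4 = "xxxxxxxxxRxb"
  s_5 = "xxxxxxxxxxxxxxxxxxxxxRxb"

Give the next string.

Replace each of the 24 characters of xxxxxxxxxxxxxxxxxxxxxRxb in place — xx xx xx xx xx xx xx xx xx xx xx xx xx xx xx xx xx xx xx xx xx x xx Rxb — and concatenate.

xxxxxxxxxxxxxxxxxxxxxxxxxxxxxxxxxxxxxxxxxxxxxRxb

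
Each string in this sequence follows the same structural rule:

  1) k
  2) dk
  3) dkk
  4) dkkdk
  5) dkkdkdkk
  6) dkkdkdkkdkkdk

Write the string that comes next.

dkkdkdkkdkkdkdkkdkdkk

Each term (from the third on) is the previous term followed by the one before it: term 3 = dk·k = dkk.
The next term joins dkkdkdkkdkkdk and dkkdkdkk.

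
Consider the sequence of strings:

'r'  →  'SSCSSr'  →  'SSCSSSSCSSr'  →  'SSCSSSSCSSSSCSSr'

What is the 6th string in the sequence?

SSCSSSSCSSSSCSSSSCSSSSCSSr

Every step adds SSCSS at the front: s(k+1) = SSCSS·s(k).
From SSCSSSSCSSSSCSSr, 2 further steps: SSCSSSSCSSSSCSSr → SSCSSSSCSSSSCSSSSCSSr → (answer).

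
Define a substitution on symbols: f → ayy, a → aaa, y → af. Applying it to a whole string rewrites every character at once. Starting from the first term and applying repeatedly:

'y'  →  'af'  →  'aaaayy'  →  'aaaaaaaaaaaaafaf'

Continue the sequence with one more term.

Replace each of the 16 characters of aaaaaaaaaaaaafaf in place — aaa aaa aaa aaa aaa aaa aaa aaa aaa aaa aaa aaa aaa ayy aaa ayy — and concatenate.

aaaaaaaaaaaaaaaaaaaaaaaaaaaaaaaaaaaaaaaayyaaaayy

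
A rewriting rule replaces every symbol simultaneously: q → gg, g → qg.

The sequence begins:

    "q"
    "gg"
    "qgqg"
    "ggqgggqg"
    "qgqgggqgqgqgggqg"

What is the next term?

Replace each of the 16 characters of qgqgggqgqgqgggqg in place — gg qg gg qg qg qg gg qg gg qg gg qg qg qg gg qg — and concatenate.

ggqgggqgqgqgggqgggqgggqgqgqgggqg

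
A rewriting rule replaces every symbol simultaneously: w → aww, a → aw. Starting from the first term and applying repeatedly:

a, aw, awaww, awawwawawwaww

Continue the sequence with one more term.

Rewriting the 13 symbols of awawwawawwaww one by one yields aw aww aw aww aww aw aww aw aww aww aw aww aww; concatenated:

awawwawawwawwawawwawawwawwawawwaww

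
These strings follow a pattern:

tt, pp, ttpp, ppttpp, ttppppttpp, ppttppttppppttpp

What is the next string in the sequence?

ttppppttppppttppttppppttpp

From term 3 onward, concatenate the second-to-last term with the last: tt·pp = ttpp, pp·ttpp = ppttpp, …
So term 7 is ttppppttpp·ppttppttppppttpp.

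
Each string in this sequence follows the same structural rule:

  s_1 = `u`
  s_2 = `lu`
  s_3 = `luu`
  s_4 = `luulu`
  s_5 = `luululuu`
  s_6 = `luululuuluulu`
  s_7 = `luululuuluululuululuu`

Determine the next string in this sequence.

This is a Fibonacci-style word recurrence s(k) = s(k−1)·s(k−2): e.g. lu·u = luu.
So term 8 is luululuuluululuululuu·luululuuluulu.

luululuuluululuululuuluululuuluulu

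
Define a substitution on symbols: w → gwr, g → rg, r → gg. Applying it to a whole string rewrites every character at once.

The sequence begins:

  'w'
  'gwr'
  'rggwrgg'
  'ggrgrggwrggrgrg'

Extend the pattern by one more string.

rgrgggrgggrgrggwrggrgrgggrgggrg

φ(ggrgrggwrggrgrg) expands symbol-by-symbol to rg rg gg rg gg rg rg gwr gg rg rg gg rg gg rg; joining the 15 pieces gives the next term.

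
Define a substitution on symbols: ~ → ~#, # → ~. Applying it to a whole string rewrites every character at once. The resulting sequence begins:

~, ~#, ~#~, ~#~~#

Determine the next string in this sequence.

Expanding ~#~~#: ~→~#, #→~, ~→~#, ~→~#, #→~. Concatenated: ~# ~ ~# ~# ~.

~#~~#~#~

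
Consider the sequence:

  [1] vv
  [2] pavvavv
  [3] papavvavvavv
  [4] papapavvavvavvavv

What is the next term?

s(k+1) = pa·s(k)·avv, so each term gains pa as a prefix and avv as a suffix.
Applying this once more to papapavvavvavvavv:

papapapavvavvavvavvavv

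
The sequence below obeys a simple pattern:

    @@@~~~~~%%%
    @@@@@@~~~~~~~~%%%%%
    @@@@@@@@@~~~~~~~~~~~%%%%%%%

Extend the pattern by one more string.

@@@@@@@@@@@@~~~~~~~~~~~~~~%%%%%%%%%

Each string has the form @^{3n} ~^{3n+2} %^{2n+1} (n = 1, 2, …).
Setting n = 4 gives 12, 14, 9 characters in each block.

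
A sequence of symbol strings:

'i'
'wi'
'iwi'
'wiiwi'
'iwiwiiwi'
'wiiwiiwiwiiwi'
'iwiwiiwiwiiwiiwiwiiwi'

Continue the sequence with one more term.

From term 3 onward, concatenate the second-to-last term with the last: i·wi = iwi, wi·iwi = wiiwi, …
Continuing: wiiwiiwiwiiwi · iwiwiiwiwiiwiiwiwiiwi gives term 8.

wiiwiiwiwiiwiiwiwiiwiwiiwiiwiwiiwi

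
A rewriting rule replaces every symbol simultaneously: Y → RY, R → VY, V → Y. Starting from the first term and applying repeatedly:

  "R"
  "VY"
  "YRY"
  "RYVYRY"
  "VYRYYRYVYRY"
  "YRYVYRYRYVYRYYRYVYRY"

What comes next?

RYVYRYYRYVYRYVYRYYRYVYRYRYVYRYYRYVYRY

Applying the rule to each of the 20 symbols of YRYVYRYRYVYRYYRYVYRY gives the pieces RY VY RY Y RY VY RY VY RY Y RY VY RY RY VY RY Y RY VY RY, which concatenate to the answer.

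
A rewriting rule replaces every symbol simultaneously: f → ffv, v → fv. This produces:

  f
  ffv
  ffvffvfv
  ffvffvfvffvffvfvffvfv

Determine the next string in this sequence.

Applying the rule to each of the 21 symbols of ffvffvfvffvffvfvffvfv gives the pieces ffv ffv fv ffv ffv fv ffv fv ffv ffv fv ffv ffv fv ffv fv ffv ffv fv ffv fv, which concatenate to the answer.

ffvffvfvffvffvfvffvfvffvffvfvffvffvfvffvfvffvffvfvffvfv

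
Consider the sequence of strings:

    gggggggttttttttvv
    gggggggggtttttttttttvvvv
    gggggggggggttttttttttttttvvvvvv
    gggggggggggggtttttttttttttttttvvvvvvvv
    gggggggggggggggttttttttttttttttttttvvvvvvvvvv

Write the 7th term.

Reading off run lengths: g runs 7, 9, 11, 13, 15; t runs 8, 11, 14, 17, 20; v runs 2, 4, 6, 8, 10 — each is linear in n, where the shown terms are n = 2, 3, 4, 5, 6.
For term 7, n = 8, so the run lengths are 19, 26, 14.

gggggggggggggggggggttttttttttttttttttttttttttvvvvvvvvvvvvvv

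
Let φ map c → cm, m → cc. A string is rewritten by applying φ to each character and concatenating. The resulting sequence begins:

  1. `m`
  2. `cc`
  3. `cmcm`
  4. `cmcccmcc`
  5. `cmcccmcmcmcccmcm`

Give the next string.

Replace each of the 16 characters of cmcccmcmcmcccmcm in place — cm cc cm cm cm cc cm cc cm cc cm cm cm cc cm cc — and concatenate.

cmcccmcmcmcccmcccmcccmcmcmcccmcc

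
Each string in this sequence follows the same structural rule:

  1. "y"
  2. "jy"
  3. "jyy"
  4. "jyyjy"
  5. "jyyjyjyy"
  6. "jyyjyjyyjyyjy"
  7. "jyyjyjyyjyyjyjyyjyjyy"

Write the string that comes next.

From term 3 onward, concatenate the last term with the second-to-last: jy·y = jyy, jyy·jy = jyyjy, …
Continuing: jyyjyjyyjyyjyjyyjyjyy · jyyjyjyyjyyjy gives term 8.

jyyjyjyyjyyjyjyyjyjyyjyyjyjyyjyyjy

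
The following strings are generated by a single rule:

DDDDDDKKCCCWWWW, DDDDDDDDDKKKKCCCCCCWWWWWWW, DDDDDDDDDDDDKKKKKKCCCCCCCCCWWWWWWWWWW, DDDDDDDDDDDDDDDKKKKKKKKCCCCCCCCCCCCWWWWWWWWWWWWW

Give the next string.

DDDDDDDDDDDDDDDDDDKKKKKKKKKKCCCCCCCCCCCCCCCWWWWWWWWWWWWWWWW

Reading off run lengths: D runs 6, 9, 12, 15; K runs 2, 4, 6, 8; C runs 3, 6, 9, 12; W runs 4, 7, 10, 13 — each is linear in n (n = 1, 2, …).
Setting n = 5 gives 18, 10, 15, 16 characters in each block.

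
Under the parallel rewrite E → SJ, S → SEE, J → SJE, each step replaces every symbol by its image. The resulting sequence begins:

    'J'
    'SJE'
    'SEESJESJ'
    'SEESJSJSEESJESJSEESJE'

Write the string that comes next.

Replace each of the 21 characters of SEESJSJSEESJESJSEESJE in place — SEE SJ SJ SEE SJE SEE SJE SEE SJ SJ SEE SJE SJ SEE SJE SEE SJ SJ SEE SJE SJ — and concatenate.

SEESJSJSEESJESEESJESEESJSJSEESJESJSEESJESEESJSJSEESJESJ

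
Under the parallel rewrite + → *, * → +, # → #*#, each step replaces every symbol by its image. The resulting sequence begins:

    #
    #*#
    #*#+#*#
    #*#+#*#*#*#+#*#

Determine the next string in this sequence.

#*#+#*#*#*#+#*#+#*#+#*#*#*#+#*#

φ(#*#+#*#*#*#+#*#) expands symbol-by-symbol to #*# + #*# * #*# + #*# + #*# + #*# * #*# + #*#; joining the 15 pieces gives the next term.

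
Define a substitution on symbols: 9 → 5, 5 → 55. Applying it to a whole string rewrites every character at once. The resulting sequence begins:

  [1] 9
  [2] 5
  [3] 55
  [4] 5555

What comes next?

Rewriting each symbol of 5555: 5→55, 5→55, 5→55, 5→55, which concatenates to 55 55 55 55.

55555555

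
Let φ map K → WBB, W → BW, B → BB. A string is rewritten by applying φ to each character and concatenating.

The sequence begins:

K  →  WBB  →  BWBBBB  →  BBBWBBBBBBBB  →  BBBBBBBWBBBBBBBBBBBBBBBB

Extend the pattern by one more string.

Applying the rule to each of the 24 symbols of BBBBBBBWBBBBBBBBBBBBBBBB gives the pieces BB BB BB BB BB BB BB BW BB BB BB BB BB BB BB BB BB BB BB BB BB BB BB BB, which concatenate to the answer.

BBBBBBBBBBBBBBBWBBBBBBBBBBBBBBBBBBBBBBBBBBBBBBBB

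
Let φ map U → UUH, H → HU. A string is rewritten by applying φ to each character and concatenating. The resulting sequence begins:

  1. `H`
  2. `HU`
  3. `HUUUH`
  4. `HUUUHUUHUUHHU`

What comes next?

HUUUHUUHUUHHUUUHUUHHUUUHUUHHUHUUUH

Applying the rule to each of the 13 symbols of HUUUHUUHUUHHU gives the pieces HU UUH UUH UUH HU UUH UUH HU UUH UUH HU HU UUH, which concatenate to the answer.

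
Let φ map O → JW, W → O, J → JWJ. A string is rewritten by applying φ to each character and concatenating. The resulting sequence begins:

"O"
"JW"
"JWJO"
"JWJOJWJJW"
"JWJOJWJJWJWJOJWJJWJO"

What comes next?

Rewriting the 20 symbols of JWJOJWJJWJWJOJWJJWJO one by one yields JWJ O JWJ JW JWJ O JWJ JWJ O JWJ O JWJ JW JWJ O JWJ JWJ O JWJ JW; concatenated:

JWJOJWJJWJWJOJWJJWJOJWJOJWJJWJWJOJWJJWJOJWJJW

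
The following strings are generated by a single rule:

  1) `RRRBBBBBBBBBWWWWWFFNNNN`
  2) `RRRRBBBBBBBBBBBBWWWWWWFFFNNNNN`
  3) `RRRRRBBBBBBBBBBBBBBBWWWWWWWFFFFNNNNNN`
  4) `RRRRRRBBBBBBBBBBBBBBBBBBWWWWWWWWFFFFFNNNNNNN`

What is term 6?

The n-th term is n+1 R's then 3n+3 B's then n+3 W's then n F's then n+2 N's, where the shown terms are n = 2, 3, 4, 5.
At n = 7 the blocks have lengths 8, 24, 10, 7, 9.

RRRRRRRRBBBBBBBBBBBBBBBBBBBBBBBBWWWWWWWWWWFFFFFFFNNNNNNNNN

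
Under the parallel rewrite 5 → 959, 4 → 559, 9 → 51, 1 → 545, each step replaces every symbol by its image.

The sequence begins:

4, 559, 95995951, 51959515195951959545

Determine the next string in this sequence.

Rewriting the 20 symbols of 51959515195951959545 one by one yields 959 545 51 959 51 959 545 959 545 51 959 51 959 545 51 959 51 959 559 959; concatenated:

959545519595195954595954551959519595455195951959559959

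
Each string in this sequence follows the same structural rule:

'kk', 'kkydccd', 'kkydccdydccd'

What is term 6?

Every step adds ydccd to the end: s(k+1) = s(k)·ydccd.
From kkydccdydccd, 3 further steps: kkydccdydccd → kkydccdydccdydccd → kkydccdydccdydccdydccd → (answer).

kkydccdydccdydccdydccdydccd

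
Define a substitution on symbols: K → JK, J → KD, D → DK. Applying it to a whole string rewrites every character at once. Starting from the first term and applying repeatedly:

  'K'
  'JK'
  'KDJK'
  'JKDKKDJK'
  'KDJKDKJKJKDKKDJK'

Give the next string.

Applying the rule to each of the 16 symbols of KDJKDKJKJKDKKDJK gives the pieces JK DK KD JK DK JK KD JK KD JK DK JK JK DK KD JK, which concatenate to the answer.

JKDKKDJKDKJKKDJKKDJKDKJKJKDKKDJK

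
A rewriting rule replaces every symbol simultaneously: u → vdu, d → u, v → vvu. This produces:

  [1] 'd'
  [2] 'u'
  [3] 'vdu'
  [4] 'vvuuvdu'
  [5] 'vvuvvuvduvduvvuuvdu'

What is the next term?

vvuvvuvduvvuvvuvduvvuuvduvvuuvduvvuvvuvduvduvvuuvdu

φ(vvuvvuvduvduvvuuvdu) expands symbol-by-symbol to vvu vvu vdu vvu vvu vdu vvu u vdu vvu u vdu vvu vvu vdu vdu vvu u vdu; joining the 19 pieces gives the next term.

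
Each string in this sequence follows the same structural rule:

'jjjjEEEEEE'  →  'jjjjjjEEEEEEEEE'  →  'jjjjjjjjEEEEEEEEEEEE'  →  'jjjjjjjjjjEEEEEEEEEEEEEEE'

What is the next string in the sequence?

The n-th term is 2n j's then 3n E's, where the shown terms are n = 2, 3, 4, 5.
At n = 6 the blocks have lengths 12, 18.

jjjjjjjjjjjjEEEEEEEEEEEEEEEEEE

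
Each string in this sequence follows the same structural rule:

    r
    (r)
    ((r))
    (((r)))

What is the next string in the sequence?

Each term wraps the previous one in ( on the left and ) on the right.
So the next term is (·(((r)))·).

((((r))))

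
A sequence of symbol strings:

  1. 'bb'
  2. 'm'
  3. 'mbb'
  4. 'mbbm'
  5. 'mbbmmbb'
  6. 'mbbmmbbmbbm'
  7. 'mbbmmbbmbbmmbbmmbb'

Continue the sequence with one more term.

Each term (from the third on) is the previous term followed by the one before it: term 3 = m·bb = mbb.
So term 8 is mbbmmbbmbbmmbbmmbb·mbbmmbbmbbm.

mbbmmbbmbbmmbbmmbbmbbmmbbmbbm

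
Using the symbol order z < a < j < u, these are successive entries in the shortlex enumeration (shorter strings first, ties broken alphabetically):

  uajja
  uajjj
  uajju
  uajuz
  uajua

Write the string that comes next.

uajuj

Treat uajua as a base-4 numeral over the given alphabet and add one, carrying through any trailing u's.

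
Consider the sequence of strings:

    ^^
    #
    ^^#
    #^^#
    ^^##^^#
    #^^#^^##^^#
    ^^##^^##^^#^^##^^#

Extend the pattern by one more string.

This is a Fibonacci-style word recurrence s(k) = s(k−2)·s(k−1): e.g. ^^·# = ^^#.
The next term joins #^^#^^##^^# and ^^##^^##^^#^^##^^#.

#^^#^^##^^#^^##^^##^^#^^##^^#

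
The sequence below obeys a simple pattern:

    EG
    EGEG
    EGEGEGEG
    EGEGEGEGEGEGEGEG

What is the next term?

s(k+1) = s(k)·s(k) — each term doubles the last.
One more doubling of EGEGEGEGEGEGEGEG gives the answer.

EGEGEGEGEGEGEGEGEGEGEGEGEGEGEGEG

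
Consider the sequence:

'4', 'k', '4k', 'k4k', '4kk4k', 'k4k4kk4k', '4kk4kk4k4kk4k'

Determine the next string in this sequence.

From term 3 onward, concatenate the second-to-last term with the last: 4·k = 4k, k·4k = k4k, …
The next term joins k4k4kk4k and 4kk4kk4k4kk4k.

k4k4kk4k4kk4kk4k4kk4k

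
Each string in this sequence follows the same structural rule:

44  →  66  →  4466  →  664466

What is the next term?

Each term (from the third on) is the two preceding terms concatenated in order: term 3 = 44·66 = 4466.
So term 5 is 4466·664466.

4466664466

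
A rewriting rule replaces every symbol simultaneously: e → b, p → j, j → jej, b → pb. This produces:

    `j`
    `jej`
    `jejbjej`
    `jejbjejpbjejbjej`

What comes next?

Rewriting the 16 symbols of jejbjejpbjejbjej one by one yields jej b jej pb jej b jej j pb jej b jej pb jej b jej; concatenated:

jejbjejpbjejbjejjpbjejbjejpbjejbjej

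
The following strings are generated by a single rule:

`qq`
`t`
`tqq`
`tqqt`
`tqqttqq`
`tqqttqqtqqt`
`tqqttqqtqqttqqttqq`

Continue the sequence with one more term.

From term 3 onward, concatenate the last term with the second-to-last: t·qq = tqq, tqq·t = tqqt, …
Continuing: tqqttqqtqqttqqttqq · tqqttqqtqqt gives term 8.

tqqttqqtqqttqqttqqtqqttqqtqqt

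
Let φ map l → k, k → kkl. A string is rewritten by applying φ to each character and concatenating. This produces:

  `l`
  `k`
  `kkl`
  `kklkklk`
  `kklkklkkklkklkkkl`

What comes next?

kklkklkkklkklkkklkklkklkkklkklkkklkklkklk

Replace each of the 17 characters of kklkklkkklkklkkkl in place — kkl kkl k kkl kkl k kkl kkl kkl k kkl kkl k kkl kkl kkl k — and concatenate.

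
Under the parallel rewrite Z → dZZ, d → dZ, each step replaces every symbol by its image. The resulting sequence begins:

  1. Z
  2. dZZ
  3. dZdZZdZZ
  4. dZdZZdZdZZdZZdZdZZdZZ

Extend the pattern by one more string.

φ(dZdZZdZdZZdZZdZdZZdZZ) expands symbol-by-symbol to dZ dZZ dZ dZZ dZZ dZ dZZ dZ dZZ dZZ dZ dZZ dZZ dZ dZZ dZ dZZ dZZ dZ dZZ dZZ; joining the 21 pieces gives the next term.

dZdZZdZdZZdZZdZdZZdZdZZdZZdZdZZdZZdZdZZdZdZZdZZdZdZZdZZ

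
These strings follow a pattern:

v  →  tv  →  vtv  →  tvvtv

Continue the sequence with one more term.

From term 3 onward, concatenate the second-to-last term with the last: v·tv = vtv, tv·vtv = tvvtv, …
The next term joins vtv and tvvtv.

vtvtvvtv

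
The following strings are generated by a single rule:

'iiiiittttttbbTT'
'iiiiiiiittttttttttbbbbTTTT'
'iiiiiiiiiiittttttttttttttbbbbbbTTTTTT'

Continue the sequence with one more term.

iiiiiiiiiiiiiittttttttttttttttttbbbbbbbbTTTTTTTT

Term n consists of 3n+2 i's, followed by 4n+2 t's, followed by 2n b's, followed by 2n T's (n = 1, 2, …).
At n = 4 the blocks have lengths 14, 18, 8, 8.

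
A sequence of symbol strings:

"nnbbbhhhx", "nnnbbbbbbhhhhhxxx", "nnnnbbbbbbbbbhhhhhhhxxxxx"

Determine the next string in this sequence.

nnnnnbbbbbbbbbbbbhhhhhhhhhxxxxxxx

Reading off run lengths: n runs 2, 3, 4; b runs 3, 6, 9; h runs 3, 5, 7; x runs 1, 3, 5 — each is linear in n (n = 1, 2, …).
For the next term, n = 4, so the run lengths are 5, 12, 9, 7.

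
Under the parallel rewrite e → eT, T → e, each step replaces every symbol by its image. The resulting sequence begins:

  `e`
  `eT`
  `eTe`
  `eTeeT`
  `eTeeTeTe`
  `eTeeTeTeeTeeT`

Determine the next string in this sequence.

Replace each of the 13 characters of eTeeTeTeeTeeT in place — eT e eT eT e eT e eT eT e eT eT e — and concatenate.

eTeeTeTeeTeeTeTeeTeTe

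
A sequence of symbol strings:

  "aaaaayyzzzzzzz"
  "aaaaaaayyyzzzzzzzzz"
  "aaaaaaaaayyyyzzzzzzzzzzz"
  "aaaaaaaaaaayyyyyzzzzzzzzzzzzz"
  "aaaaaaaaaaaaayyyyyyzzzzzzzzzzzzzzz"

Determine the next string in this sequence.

aaaaaaaaaaaaaaayyyyyyyzzzzzzzzzzzzzzzzz

Each string has the form a^{2n+1} y^{n} z^{2n+3}, where the shown terms are n = 2, 3, 4, 5, 6.
For the next term, n = 7, so the run lengths are 15, 7, 17.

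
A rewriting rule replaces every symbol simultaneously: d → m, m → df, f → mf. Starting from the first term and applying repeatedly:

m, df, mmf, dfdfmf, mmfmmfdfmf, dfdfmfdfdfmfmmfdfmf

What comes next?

mmfmmfdfmfmmfmmfdfmfdfdfmfmmfdfmf

Applying the rule to each of the 19 symbols of dfdfmfdfdfmfmmfdfmf gives the pieces m mf m mf df mf m mf m mf df mf df df mf m mf df mf, which concatenate to the answer.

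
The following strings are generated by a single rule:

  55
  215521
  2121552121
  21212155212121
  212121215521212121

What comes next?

2121212121552121212121

Every step adds 21 to the front and 21 to the end of the previous string.
So the next term is 21·212121215521212121·21.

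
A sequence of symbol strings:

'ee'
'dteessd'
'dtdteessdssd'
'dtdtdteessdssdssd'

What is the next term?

s(k+1) = dt·s(k)·ssd, so each term gains dt as a prefix and ssd as a suffix.
One more step from dtdtdteessdssdssd gives the answer.

dtdtdtdteessdssdssdssd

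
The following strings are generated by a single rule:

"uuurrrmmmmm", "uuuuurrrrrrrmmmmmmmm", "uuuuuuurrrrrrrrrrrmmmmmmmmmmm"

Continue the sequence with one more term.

uuuuuuuuurrrrrrrrrrrrrrrmmmmmmmmmmmmmm

Reading off run lengths: u runs 3, 5, 7; r runs 3, 7, 11; m runs 5, 8, 11 — each is linear in n (n = 1, 2, …).
Setting n = 4 gives 9, 15, 14 characters in each block.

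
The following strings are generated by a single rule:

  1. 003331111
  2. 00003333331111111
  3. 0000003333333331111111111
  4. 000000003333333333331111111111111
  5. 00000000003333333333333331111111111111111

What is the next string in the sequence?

0000000000003333333333333333331111111111111111111

Each string has the form 0^{2n} 3^{3n} 1^{3n+1} (n = 1, 2, …).
For the next term, n = 6, so the run lengths are 12, 18, 19.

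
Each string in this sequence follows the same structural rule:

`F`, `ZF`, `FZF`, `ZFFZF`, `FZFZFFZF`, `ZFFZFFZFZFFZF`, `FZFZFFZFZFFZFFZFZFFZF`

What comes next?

This is a Fibonacci-style word recurrence s(k) = s(k−2)·s(k−1): e.g. F·ZF = FZF.
Continuing: ZFFZFFZFZFFZF · FZFZFFZFZFFZFFZFZFFZF gives term 8.

ZFFZFFZFZFFZFFZFZFFZFZFFZFFZFZFFZF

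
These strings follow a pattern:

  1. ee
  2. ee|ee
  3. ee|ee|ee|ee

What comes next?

s(k+1) = s(k)·|·s(k) — each term doubles the last with '|' between the halves.
One more doubling of ee|ee|ee|ee gives the answer.

ee|ee|ee|ee|ee|ee|ee|ee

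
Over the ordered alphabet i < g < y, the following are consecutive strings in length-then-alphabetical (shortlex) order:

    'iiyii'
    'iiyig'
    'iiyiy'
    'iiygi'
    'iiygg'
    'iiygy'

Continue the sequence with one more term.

iiyyi

Find the rightmost character of iiygy below y, bump it to the next letter, and reset everything to its right to i.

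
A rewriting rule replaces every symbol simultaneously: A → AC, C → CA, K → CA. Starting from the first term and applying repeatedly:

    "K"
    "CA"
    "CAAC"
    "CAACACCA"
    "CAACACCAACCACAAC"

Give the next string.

φ(CAACACCAACCACAAC) expands symbol-by-symbol to CA AC AC CA AC CA CA AC AC CA CA AC CA AC AC CA; joining the 16 pieces gives the next term.

CAACACCAACCACAACACCACAACCAACACCA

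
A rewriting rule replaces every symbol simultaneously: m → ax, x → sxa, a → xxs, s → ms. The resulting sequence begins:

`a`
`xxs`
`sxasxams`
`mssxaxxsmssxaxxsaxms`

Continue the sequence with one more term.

Rewriting the 20 symbols of mssxaxxsmssxaxxsaxms one by one yields ax ms ms sxa xxs sxa sxa ms ax ms ms sxa xxs sxa sxa ms xxs sxa ax ms; concatenated:

axmsmssxaxxssxasxamsaxmsmssxaxxssxasxamsxxssxaaxms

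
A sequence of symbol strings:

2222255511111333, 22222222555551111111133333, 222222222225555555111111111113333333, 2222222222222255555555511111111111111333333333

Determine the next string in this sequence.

Reading off run lengths: 2 runs 5, 8, 11, 14; 5 runs 3, 5, 7, 9; 1 runs 5, 8, 11, 14; 3 runs 3, 5, 7, 9 — each is linear in n (n = 1, 2, …).
At n = 5 the blocks have lengths 17, 11, 17, 11.

22222222222222222555555555551111111111111111133333333333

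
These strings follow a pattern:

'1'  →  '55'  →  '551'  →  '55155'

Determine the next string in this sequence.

This is a Fibonacci-style word recurrence s(k) = s(k−1)·s(k−2): e.g. 55·1 = 551.
So term 5 is 55155·551.

55155551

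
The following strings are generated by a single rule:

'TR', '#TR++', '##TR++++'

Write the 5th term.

s(k+1) = #·s(k)·++, so each term gains # as a prefix and ++ as a suffix.
From ##TR++++, 2 further steps: ##TR++++ → ###TR++++++ → (answer).

####TR++++++++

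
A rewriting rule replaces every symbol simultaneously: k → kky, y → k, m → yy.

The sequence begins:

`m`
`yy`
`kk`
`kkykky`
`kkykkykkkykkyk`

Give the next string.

kkykkykkkykkykkkykkykkykkkykkykkky

φ(kkykkykkkykkyk) expands symbol-by-symbol to kky kky k kky kky k kky kky kky k kky kky k kky; joining the 14 pieces gives the next term.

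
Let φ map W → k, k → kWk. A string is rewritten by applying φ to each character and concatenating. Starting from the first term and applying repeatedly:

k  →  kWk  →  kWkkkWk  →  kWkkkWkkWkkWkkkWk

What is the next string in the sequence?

Applying the rule to each of the 17 symbols of kWkkkWkkWkkWkkkWk gives the pieces kWk k kWk kWk kWk k kWk kWk k kWk kWk k kWk kWk kWk k kWk, which concatenate to the answer.

kWkkkWkkWkkWkkkWkkWkkkWkkWkkkWkkWkkWkkkWk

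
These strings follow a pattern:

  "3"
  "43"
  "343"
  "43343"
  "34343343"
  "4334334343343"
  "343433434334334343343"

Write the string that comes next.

Each term (from the third on) is the two preceding terms concatenated in order: term 3 = 3·43 = 343.
Continuing: 4334334343343 · 343433434334334343343 gives term 8.

4334334343343343433434334334343343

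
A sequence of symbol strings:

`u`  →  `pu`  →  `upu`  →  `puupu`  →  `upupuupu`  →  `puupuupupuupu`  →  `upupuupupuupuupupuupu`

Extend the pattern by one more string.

puupuupupuupuupupuupupuupuupupuupu

This is a Fibonacci-style word recurrence s(k) = s(k−2)·s(k−1): e.g. u·pu = upu.
Continuing: puupuupupuupu · upupuupupuupuupupuupu gives term 8.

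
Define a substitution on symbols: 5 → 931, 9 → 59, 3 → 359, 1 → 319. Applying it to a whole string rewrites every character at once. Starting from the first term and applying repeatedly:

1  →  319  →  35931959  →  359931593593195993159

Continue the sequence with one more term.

3599315959359319931593599315935931959931595935931993159

φ(359931593593195993159) expands symbol-by-symbol to 359 931 59 59 359 319 931 59 359 931 59 359 319 59 931 59 59 359 319 931 59; joining the 21 pieces gives the next term.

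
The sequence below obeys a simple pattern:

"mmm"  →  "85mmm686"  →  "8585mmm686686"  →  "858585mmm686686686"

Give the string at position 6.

Every step adds 85 to the front and 686 to the end of the previous string.
From 858585mmm686686686, 2 further steps: 858585mmm686686686 → 85858585mmm686686686686 → (answer).

8585858585mmm686686686686686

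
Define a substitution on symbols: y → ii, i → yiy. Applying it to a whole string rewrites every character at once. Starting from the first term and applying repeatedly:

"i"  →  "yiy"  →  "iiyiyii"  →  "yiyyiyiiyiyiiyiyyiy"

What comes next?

Rewriting the 19 symbols of yiyyiyiiyiyiiyiyyiy one by one yields ii yiy ii ii yiy ii yiy yiy ii yiy ii yiy yiy ii yiy ii ii yiy ii; concatenated:

iiyiyiiiiyiyiiyiyyiyiiyiyiiyiyyiyiiyiyiiiiyiyii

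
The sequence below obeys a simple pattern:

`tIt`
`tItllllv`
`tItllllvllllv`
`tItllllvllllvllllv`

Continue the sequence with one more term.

The strings grow by a fixed suffix llllv each time.
Applying this once more to tItllllvllllvllllv:

tItllllvllllvllllvllllv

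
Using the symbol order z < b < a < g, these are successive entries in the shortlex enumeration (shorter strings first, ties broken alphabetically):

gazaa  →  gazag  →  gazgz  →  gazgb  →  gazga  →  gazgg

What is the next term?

gabzz

The successor of gazgg increments the rightmost position that isn't already g and resets every position after it to z.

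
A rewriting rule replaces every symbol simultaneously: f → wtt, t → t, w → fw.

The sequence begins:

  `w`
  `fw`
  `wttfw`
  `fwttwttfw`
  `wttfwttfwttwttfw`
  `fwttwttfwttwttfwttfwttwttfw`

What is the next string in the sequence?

Replace each of the 27 characters of fwttwttfwttwttfwttfwttwttfw in place — wtt fw t t fw t t wtt fw t t fw t t wtt fw t t wtt fw t t fw t t wtt fw — and concatenate.

wttfwttfwttwttfwttfwttwttfwttwttfwttfwttwttfw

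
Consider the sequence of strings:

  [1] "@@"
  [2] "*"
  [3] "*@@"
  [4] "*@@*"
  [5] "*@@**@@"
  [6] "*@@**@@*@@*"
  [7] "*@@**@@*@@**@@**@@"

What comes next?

*@@**@@*@@**@@**@@*@@**@@*@@*

This is a Fibonacci-style word recurrence s(k) = s(k−1)·s(k−2): e.g. *·@@ = *@@.
The next term joins *@@**@@*@@**@@**@@ and *@@**@@*@@*.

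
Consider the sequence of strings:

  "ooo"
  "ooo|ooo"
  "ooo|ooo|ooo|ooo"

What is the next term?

ooo|ooo|ooo|ooo|ooo|ooo|ooo|ooo

s(k+1) = s(k)·|·s(k) — each term doubles the last with '|' between the halves.
One more doubling of ooo|ooo|ooo|ooo gives the answer.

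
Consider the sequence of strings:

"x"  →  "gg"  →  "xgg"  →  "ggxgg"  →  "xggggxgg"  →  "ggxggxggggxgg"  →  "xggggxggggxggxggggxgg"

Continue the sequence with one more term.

From term 3 onward, concatenate the second-to-last term with the last: x·gg = xgg, gg·xgg = ggxgg, …
The next term joins ggxggxggggxgg and xggggxggggxggxggggxgg.

ggxggxggggxggxggggxggggxggxggggxgg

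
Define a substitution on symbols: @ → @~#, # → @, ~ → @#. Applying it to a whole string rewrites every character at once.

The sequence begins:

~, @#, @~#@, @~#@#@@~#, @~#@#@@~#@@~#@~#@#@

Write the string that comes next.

@~#@#@@~#@@~#@~#@#@@~#@~#@#@@~#@#@@~#@@~#

Replace each of the 19 characters of @~#@#@@~#@@~#@~#@#@ in place — @~# @# @ @~# @ @~# @~# @# @ @~# @~# @# @ @~# @# @ @~# @ @~# — and concatenate.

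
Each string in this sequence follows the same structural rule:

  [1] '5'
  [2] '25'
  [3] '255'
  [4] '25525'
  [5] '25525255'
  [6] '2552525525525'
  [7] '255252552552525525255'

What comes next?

2552525525525255252552552525525525

From term 3 onward, concatenate the last term with the second-to-last: 25·5 = 255, 255·25 = 25525, …
The next term joins 255252552552525525255 and 2552525525525.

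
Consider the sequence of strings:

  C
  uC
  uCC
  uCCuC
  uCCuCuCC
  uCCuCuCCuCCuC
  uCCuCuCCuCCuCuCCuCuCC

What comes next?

From term 3 onward, concatenate the last term with the second-to-last: uC·C = uCC, uCC·uC = uCCuC, …
So term 8 is uCCuCuCCuCCuCuCCuCuCC·uCCuCuCCuCCuC.

uCCuCuCCuCCuCuCCuCuCCuCCuCuCCuCCuC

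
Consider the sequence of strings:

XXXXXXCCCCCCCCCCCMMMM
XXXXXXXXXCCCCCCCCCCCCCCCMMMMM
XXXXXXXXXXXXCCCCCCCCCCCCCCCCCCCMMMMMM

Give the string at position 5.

Each string has the form X^{3n} C^{4n+3} M^{n+2}, where the shown terms are n = 2, 3, 4.
Setting n = 6 gives 18, 27, 8 characters in each block.

XXXXXXXXXXXXXXXXXXCCCCCCCCCCCCCCCCCCCCCCCCCCCMMMMMMMM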